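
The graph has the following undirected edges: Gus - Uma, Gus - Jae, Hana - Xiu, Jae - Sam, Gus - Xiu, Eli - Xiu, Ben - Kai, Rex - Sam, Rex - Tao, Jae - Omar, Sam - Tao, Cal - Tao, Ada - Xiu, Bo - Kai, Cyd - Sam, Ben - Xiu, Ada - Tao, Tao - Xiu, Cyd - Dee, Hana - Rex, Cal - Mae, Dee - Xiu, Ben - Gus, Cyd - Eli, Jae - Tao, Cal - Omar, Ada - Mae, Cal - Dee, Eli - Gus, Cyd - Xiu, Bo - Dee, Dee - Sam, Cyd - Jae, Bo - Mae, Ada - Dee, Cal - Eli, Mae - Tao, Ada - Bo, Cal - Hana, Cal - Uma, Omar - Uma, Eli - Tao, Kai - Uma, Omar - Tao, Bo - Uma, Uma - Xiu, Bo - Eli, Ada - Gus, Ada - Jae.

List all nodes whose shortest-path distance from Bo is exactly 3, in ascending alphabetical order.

Hana, Rex

Level 0: Bo
Level 1: Ada, Dee, Eli, Kai, Mae, Uma
Level 2: Ben, Cal, Cyd, Gus, Jae, Omar, Sam, Tao, Xiu
Level 3: Hana, Rex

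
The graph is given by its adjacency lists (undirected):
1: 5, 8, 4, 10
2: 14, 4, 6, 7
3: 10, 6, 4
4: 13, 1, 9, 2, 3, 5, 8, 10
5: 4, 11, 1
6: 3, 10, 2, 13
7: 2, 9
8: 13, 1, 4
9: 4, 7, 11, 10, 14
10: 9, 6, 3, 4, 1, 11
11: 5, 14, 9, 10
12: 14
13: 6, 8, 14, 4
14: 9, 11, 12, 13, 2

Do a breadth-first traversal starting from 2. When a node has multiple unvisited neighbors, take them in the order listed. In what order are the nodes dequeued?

2, 14, 4, 6, 7, 9, 11, 12, 13, 1, 3, 5, 8, 10

Visit 2; enqueue 14, 4, 6, 7 → queue [14, 4, 6, 7]
Visit 14; enqueue 9, 11, 12, 13 → queue [4, 6, 7, 9, 11, 12, 13]
Visit 4; enqueue 1, 3, 5, 8, 10 → queue [6, 7, 9, 11, 12, 13, 1, 3, 5, 8, 10]
Visit 6 → queue [7, 9, 11, 12, 13, 1, 3, 5, 8, 10]
Visit 7 → queue [9, 11, 12, 13, 1, 3, 5, 8, 10]
Visit 9 → queue [11, 12, 13, 1, 3, 5, 8, 10]
Visit 11 → queue [12, 13, 1, 3, 5, 8, 10]
Visit 12 → queue [13, 1, 3, 5, 8, 10]
Visit 13 → queue [1, 3, 5, 8, 10]
Visit 1 → queue [3, 5, 8, 10]
Visit 3 → queue [5, 8, 10]
Visit 5 → queue [8, 10]
Visit 8 → queue [10]
Visit 10 → queue []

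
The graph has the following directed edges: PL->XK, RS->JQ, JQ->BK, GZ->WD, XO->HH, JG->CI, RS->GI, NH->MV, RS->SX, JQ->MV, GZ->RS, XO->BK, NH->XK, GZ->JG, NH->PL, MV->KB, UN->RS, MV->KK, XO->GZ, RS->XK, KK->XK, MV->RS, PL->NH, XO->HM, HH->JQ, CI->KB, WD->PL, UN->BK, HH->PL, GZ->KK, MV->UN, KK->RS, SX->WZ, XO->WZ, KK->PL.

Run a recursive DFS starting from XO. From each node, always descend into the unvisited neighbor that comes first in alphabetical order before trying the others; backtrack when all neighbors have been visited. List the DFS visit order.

XO -> BK -> GZ -> JG -> CI -> KB -> KK -> PL -> NH -> MV -> RS -> GI -> JQ -> SX -> WZ -> XK -> UN -> WD -> HH -> HM

Visit XO
XO → BK
XO → GZ
GZ → JG
JG → CI
CI → KB
GZ → KK
KK → PL
PL → NH
NH → MV
MV → RS
RS → GI
RS → JQ
RS → SX
SX → WZ
RS → XK
MV → UN
GZ → WD
XO → HH
XO → HM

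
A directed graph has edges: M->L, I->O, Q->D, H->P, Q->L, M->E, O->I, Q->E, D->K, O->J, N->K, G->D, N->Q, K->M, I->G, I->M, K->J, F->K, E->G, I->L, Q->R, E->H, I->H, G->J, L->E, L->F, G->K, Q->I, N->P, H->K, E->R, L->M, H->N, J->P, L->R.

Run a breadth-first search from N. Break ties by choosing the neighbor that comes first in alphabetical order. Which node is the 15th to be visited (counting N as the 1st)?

Visit N; enqueue K, P, Q → queue [K, P, Q]
Visit K; enqueue J, M → queue [P, Q, J, M]
Visit P → queue [Q, J, M]
Visit Q; enqueue D, E, I, L, R → queue [J, M, D, E, I, L, R]
Visit J → queue [M, D, E, I, L, R]
Visit M → queue [D, E, I, L, R]
Visit D → queue [E, I, L, R]
Visit E; enqueue G, H → queue [I, L, R, G, H]
Visit I; enqueue O → queue [L, R, G, H, O]
Visit L; enqueue F → queue [R, G, H, O, F]
Visit R → queue [G, H, O, F]
Visit G → queue [H, O, F]
Visit H → queue [O, F]
Visit O → queue [F]
Visit F → queue []

Visit order: N, K, P, Q, J, M, D, E, I, L, R, G, H, O, F

F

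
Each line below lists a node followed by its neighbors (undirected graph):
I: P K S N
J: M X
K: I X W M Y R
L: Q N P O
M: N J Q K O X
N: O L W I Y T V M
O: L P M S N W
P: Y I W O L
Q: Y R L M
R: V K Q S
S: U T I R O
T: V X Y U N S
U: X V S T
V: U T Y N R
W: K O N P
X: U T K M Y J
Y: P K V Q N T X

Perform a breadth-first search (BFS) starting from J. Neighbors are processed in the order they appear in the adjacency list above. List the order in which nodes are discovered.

Visit J; enqueue M, X → queue [M, X]
Visit M; enqueue N, Q, K, O → queue [X, N, Q, K, O]
Visit X; enqueue U, T, Y → queue [N, Q, K, O, U, T, Y]
Visit N; enqueue L, W, I, V → queue [Q, K, O, U, T, Y, L, W, I, V]
Visit Q; enqueue R → queue [K, O, U, T, Y, L, W, I, V, R]
Visit K → queue [O, U, T, Y, L, W, I, V, R]
Visit O; enqueue P, S → queue [U, T, Y, L, W, I, V, R, P, S]
Visit U → queue [T, Y, L, W, I, V, R, P, S]
Visit T → queue [Y, L, W, I, V, R, P, S]
Visit Y → queue [L, W, I, V, R, P, S]
Visit L → queue [W, I, V, R, P, S]
Visit W → queue [I, V, R, P, S]
Visit I → queue [V, R, P, S]
Visit V → queue [R, P, S]
Visit R → queue [P, S]
Visit P → queue [S]
Visit S → queue []

J, M, X, N, Q, K, O, U, T, Y, L, W, I, V, R, P, S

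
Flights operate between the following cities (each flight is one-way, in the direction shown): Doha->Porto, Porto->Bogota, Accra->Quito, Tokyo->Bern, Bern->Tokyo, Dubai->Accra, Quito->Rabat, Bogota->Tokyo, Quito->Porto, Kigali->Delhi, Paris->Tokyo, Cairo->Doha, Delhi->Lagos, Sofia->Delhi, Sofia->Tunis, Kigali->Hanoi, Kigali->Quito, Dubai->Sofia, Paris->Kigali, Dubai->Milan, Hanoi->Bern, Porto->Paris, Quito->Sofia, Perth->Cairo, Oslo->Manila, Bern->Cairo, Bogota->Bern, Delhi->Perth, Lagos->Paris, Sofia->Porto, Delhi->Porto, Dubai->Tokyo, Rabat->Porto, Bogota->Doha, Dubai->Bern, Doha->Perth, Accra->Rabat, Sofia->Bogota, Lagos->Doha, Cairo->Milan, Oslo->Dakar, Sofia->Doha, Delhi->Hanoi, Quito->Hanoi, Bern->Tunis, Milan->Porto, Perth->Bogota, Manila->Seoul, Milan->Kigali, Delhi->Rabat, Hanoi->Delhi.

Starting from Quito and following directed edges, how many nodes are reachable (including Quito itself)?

BFS from Quito visits: Quito, Hanoi, Porto, Rabat, Sofia, Bern, Delhi, Bogota, Paris, Doha, Tunis, Cairo, Tokyo, Lagos, Perth, Kigali, Milan
Reachable nodes: 17 of 23 total.

17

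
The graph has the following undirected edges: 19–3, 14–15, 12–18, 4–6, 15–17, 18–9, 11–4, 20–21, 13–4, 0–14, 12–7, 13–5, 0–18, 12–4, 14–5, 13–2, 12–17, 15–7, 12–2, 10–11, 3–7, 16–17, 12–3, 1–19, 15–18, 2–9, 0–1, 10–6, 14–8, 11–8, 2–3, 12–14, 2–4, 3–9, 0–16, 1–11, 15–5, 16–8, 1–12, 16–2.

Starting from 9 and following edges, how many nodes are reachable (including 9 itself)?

20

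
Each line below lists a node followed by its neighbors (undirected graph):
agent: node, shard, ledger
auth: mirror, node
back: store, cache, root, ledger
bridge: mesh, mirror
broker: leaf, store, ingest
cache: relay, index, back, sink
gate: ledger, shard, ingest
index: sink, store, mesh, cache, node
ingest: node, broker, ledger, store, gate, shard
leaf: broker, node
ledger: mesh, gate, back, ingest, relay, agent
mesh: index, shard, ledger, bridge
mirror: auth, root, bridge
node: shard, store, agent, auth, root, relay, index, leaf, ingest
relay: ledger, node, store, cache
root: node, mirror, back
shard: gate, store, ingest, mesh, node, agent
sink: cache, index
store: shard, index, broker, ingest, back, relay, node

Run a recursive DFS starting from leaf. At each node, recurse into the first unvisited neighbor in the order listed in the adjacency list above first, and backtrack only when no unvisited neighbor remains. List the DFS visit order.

leaf → broker → store → shard → gate → ledger → mesh → index → sink → cache → relay → node → agent → auth → mirror → root → back → bridge → ingest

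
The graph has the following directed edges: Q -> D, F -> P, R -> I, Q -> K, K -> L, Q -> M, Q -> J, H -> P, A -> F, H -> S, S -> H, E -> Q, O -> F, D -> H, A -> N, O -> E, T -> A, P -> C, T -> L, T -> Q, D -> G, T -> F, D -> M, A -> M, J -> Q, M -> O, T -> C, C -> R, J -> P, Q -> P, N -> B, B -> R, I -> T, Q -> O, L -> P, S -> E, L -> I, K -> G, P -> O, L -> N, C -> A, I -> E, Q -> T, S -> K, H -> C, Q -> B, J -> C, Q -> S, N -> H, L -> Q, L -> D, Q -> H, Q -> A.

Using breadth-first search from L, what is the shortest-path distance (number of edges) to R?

3

Level 0: L
Level 1: D, I, N, P, Q
Level 2: A, B, C, E, G, H, J, K, M, O, S, T
Level 3: F, R
R first appears at level 3.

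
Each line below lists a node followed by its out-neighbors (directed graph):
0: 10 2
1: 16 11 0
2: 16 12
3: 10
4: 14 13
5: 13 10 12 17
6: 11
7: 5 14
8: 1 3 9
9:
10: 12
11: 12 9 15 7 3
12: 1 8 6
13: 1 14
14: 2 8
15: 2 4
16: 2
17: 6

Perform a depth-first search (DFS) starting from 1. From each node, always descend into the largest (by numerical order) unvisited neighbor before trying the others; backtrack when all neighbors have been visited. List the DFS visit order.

Visit 1
1 → 16
16 → 2
2 → 12
12 → 8
8 → 9
8 → 3
3 → 10
12 → 6
6 → 11
11 → 15
15 → 4
4 → 14
4 → 13
11 → 7
7 → 5
5 → 17
1 → 0

1, 16, 2, 12, 8, 9, 3, 10, 6, 11, 15, 4, 14, 13, 7, 5, 17, 0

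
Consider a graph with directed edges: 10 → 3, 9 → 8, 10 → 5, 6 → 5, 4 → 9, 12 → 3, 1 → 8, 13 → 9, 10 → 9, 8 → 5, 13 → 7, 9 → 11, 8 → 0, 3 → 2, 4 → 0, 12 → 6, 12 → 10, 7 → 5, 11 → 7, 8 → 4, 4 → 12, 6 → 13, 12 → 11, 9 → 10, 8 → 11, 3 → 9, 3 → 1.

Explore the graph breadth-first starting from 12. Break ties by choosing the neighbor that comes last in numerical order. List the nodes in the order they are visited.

12 11 10 6 3 7 9 5 13 2 1 8 4 0

Visit 12; enqueue 11, 10, 6, 3 → queue [11, 10, 6, 3]
Visit 11; enqueue 7 → queue [10, 6, 3, 7]
Visit 10; enqueue 9, 5 → queue [6, 3, 7, 9, 5]
Visit 6; enqueue 13 → queue [3, 7, 9, 5, 13]
Visit 3; enqueue 2, 1 → queue [7, 9, 5, 13, 2, 1]
Visit 7 → queue [9, 5, 13, 2, 1]
Visit 9; enqueue 8 → queue [5, 13, 2, 1, 8]
Visit 5 → queue [13, 2, 1, 8]
Visit 13 → queue [2, 1, 8]
Visit 2 → queue [1, 8]
Visit 1 → queue [8]
Visit 8; enqueue 4, 0 → queue [4, 0]
Visit 4 → queue [0]
Visit 0 → queue []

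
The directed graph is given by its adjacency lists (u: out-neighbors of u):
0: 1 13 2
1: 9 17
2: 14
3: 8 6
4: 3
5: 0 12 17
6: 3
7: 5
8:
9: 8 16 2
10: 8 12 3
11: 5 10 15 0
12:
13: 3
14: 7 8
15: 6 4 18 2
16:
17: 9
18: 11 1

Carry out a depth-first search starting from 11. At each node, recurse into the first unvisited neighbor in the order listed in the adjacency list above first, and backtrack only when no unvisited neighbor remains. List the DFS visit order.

11, 5, 0, 1, 9, 8, 16, 2, 14, 7, 17, 13, 3, 6, 12, 10, 15, 4, 18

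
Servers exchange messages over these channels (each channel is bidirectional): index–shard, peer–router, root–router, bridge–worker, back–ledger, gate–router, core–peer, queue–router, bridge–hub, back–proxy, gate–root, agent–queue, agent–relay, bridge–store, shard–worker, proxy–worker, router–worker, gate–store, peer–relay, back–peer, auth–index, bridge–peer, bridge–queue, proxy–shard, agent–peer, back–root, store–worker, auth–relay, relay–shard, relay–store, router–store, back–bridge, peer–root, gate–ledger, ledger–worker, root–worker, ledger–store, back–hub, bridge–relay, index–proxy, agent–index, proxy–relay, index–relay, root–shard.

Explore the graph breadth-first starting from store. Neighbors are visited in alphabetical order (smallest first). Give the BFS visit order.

Visit store; enqueue bridge, gate, ledger, relay, router, worker → queue [bridge, gate, ledger, relay, router, worker]
Visit bridge; enqueue back, hub, peer, queue → queue [gate, ledger, relay, router, worker, back, hub, peer, queue]
Visit gate; enqueue root → queue [ledger, relay, router, worker, back, hub, peer, queue, root]
Visit ledger → queue [relay, router, worker, back, hub, peer, queue, root]
Visit relay; enqueue agent, auth, index, proxy, shard → queue [router, worker, back, hub, peer, queue, root, agent, auth, index, proxy, shard]
Visit router → queue [worker, back, hub, peer, queue, root, agent, auth, index, proxy, shard]
Visit worker → queue [back, hub, peer, queue, root, agent, auth, index, proxy, shard]
Visit back → queue [hub, peer, queue, root, agent, auth, index, proxy, shard]
Visit hub → queue [peer, queue, root, agent, auth, index, proxy, shard]
Visit peer; enqueue core → queue [queue, root, agent, auth, index, proxy, shard, core]
Visit queue → queue [root, agent, auth, index, proxy, shard, core]
Visit root → queue [agent, auth, index, proxy, shard, core]
Visit agent → queue [auth, index, proxy, shard, core]
Visit auth → queue [index, proxy, shard, core]
Visit index → queue [proxy, shard, core]
Visit proxy → queue [shard, core]
Visit shard → queue [core]
Visit core → queue []

store → bridge → gate → ledger → relay → router → worker → back → hub → peer → queue → root → agent → auth → index → proxy → shard → core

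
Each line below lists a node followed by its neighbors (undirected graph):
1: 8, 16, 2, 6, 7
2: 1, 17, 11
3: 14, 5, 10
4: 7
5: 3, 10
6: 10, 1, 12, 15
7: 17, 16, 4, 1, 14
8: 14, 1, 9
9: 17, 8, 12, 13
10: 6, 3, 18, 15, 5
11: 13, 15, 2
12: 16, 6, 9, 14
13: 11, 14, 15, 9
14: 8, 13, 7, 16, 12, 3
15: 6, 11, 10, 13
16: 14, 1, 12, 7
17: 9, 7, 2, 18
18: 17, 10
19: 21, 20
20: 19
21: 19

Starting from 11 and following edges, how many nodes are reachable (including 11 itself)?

18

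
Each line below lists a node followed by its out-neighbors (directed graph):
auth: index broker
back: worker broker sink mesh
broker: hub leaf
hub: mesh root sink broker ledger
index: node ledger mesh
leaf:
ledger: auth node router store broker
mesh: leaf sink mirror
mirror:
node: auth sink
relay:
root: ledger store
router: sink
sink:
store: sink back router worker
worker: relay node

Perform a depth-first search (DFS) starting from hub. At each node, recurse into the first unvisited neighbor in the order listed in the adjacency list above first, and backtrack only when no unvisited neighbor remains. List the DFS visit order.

Visit hub
hub → mesh
mesh → leaf
mesh → sink
mesh → mirror
hub → root
root → ledger
ledger → auth
auth → index
index → node
auth → broker
ledger → router
ledger → store
store → back
back → worker
worker → relay

hub mesh leaf sink mirror root ledger auth index node broker router store back worker relay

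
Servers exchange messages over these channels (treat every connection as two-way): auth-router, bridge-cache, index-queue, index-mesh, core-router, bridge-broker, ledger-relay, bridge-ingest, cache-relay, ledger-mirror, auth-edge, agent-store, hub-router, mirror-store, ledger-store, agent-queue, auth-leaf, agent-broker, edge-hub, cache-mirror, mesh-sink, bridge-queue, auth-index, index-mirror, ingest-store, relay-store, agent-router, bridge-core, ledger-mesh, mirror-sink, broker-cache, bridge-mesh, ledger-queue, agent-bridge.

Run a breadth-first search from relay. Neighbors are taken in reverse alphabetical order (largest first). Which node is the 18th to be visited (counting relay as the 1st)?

leaf

Visit relay; enqueue store, ledger, cache → queue [store, ledger, cache]
Visit store; enqueue mirror, ingest, agent → queue [ledger, cache, mirror, ingest, agent]
Visit ledger; enqueue queue, mesh → queue [cache, mirror, ingest, agent, queue, mesh]
Visit cache; enqueue broker, bridge → queue [mirror, ingest, agent, queue, mesh, broker, bridge]
Visit mirror; enqueue sink, index → queue [ingest, agent, queue, mesh, broker, bridge, sink, index]
Visit ingest → queue [agent, queue, mesh, broker, bridge, sink, index]
Visit agent; enqueue router → queue [queue, mesh, broker, bridge, sink, index, router]
Visit queue → queue [mesh, broker, bridge, sink, index, router]
Visit mesh → queue [broker, bridge, sink, index, router]
Visit broker → queue [bridge, sink, index, router]
Visit bridge; enqueue core → queue [sink, index, router, core]
Visit sink → queue [index, router, core]
Visit index; enqueue auth → queue [router, core, auth]
Visit router; enqueue hub → queue [core, auth, hub]
Visit core → queue [auth, hub]
Visit auth; enqueue leaf, edge → queue [hub, leaf, edge]
Visit hub → queue [leaf, edge]
Visit leaf → queue [edge]
Visit edge → queue []

Visit order: relay, store, ledger, cache, mirror, ingest, agent, queue, mesh, broker, bridge, sink, index, router, core, auth, hub, leaf, edge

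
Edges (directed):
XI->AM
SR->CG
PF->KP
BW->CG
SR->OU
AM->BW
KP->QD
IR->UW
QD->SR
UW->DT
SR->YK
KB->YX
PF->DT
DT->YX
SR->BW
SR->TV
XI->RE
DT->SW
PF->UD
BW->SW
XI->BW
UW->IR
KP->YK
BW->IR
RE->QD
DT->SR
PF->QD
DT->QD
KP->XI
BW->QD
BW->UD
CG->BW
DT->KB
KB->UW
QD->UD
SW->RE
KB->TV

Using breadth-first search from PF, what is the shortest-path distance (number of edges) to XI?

Level 0: PF
Level 1: DT, KP, QD, UD
Level 2: KB, SR, SW, XI, YK, YX
Level 3: AM, BW, CG, OU, RE, TV, UW
Level 4: IR
XI first appears at level 2.

2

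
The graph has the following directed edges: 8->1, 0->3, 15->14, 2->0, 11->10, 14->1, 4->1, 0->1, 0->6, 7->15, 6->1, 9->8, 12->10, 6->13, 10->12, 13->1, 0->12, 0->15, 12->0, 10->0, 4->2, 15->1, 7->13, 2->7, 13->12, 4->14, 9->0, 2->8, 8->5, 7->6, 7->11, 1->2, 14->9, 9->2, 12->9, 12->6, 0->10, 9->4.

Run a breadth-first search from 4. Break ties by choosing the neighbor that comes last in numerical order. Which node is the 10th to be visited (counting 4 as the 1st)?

15

Visit 4; enqueue 14, 2, 1 → queue [14, 2, 1]
Visit 14; enqueue 9 → queue [2, 1, 9]
Visit 2; enqueue 8, 7, 0 → queue [1, 9, 8, 7, 0]
Visit 1 → queue [9, 8, 7, 0]
Visit 9 → queue [8, 7, 0]
Visit 8; enqueue 5 → queue [7, 0, 5]
Visit 7; enqueue 15, 13, 11, 6 → queue [0, 5, 15, 13, 11, 6]
Visit 0; enqueue 12, 10, 3 → queue [5, 15, 13, 11, 6, 12, 10, 3]
Visit 5 → queue [15, 13, 11, 6, 12, 10, 3]
Visit 15 → queue [13, 11, 6, 12, 10, 3]
Visit 13 → queue [11, 6, 12, 10, 3]
Visit 11 → queue [6, 12, 10, 3]
Visit 6 → queue [12, 10, 3]
Visit 12 → queue [10, 3]
Visit 10 → queue [3]
Visit 3 → queue []

Visit order: 4, 14, 2, 1, 9, 8, 7, 0, 5, 15, 13, 11, 6, 12, 10, 3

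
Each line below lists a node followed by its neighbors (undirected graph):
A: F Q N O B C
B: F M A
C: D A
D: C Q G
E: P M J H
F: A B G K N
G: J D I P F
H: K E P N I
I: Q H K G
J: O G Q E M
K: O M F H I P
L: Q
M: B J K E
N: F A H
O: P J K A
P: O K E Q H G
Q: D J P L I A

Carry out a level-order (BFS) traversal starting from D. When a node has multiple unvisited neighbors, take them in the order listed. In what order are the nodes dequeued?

Visit D; enqueue C, Q, G → queue [C, Q, G]
Visit C; enqueue A → queue [Q, G, A]
Visit Q; enqueue J, P, L, I → queue [G, A, J, P, L, I]
Visit G; enqueue F → queue [A, J, P, L, I, F]
Visit A; enqueue N, O, B → queue [J, P, L, I, F, N, O, B]
Visit J; enqueue E, M → queue [P, L, I, F, N, O, B, E, M]
Visit P; enqueue K, H → queue [L, I, F, N, O, B, E, M, K, H]
Visit L → queue [I, F, N, O, B, E, M, K, H]
Visit I → queue [F, N, O, B, E, M, K, H]
Visit F → queue [N, O, B, E, M, K, H]
Visit N → queue [O, B, E, M, K, H]
Visit O → queue [B, E, M, K, H]
Visit B → queue [E, M, K, H]
Visit E → queue [M, K, H]
Visit M → queue [K, H]
Visit K → queue [H]
Visit H → queue []

D -> C -> Q -> G -> A -> J -> P -> L -> I -> F -> N -> O -> B -> E -> M -> K -> H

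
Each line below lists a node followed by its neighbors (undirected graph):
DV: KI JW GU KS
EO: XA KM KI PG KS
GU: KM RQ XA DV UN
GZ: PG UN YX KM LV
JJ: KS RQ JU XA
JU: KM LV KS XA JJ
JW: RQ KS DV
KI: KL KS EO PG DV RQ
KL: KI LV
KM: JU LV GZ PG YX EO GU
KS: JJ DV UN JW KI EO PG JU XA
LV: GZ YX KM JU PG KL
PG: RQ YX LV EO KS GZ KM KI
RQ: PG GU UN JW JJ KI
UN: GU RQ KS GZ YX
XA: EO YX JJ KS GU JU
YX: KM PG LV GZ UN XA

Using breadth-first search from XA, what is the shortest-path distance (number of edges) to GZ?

Level 0: XA
Level 1: EO, GU, JJ, JU, KS, YX
Level 2: DV, GZ, JW, KI, KM, LV, PG, RQ, UN
Level 3: KL
GZ first appears at level 2.

2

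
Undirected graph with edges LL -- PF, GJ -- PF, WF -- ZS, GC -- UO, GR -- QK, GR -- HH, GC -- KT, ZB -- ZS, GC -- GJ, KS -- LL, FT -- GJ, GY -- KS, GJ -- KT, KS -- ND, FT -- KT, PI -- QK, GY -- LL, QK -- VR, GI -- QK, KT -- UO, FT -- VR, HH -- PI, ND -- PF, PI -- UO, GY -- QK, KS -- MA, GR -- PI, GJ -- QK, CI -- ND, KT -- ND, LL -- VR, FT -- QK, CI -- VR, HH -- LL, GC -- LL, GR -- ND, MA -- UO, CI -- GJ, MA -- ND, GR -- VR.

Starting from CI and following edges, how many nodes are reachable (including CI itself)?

18

BFS from CI visits: CI, GJ, ND, VR, FT, GC, KT, PF, QK, GR, KS, MA, LL, UO, GI, GY, PI, HH
Reachable nodes: 18 of 21 total.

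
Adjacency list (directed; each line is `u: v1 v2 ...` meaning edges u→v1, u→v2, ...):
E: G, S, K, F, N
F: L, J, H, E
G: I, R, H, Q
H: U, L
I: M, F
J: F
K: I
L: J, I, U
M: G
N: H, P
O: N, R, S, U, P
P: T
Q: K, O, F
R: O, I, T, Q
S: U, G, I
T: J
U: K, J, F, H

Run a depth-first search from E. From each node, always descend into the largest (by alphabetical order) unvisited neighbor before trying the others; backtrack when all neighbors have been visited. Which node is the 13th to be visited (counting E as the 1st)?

H

Visit E
E → S
S → U
U → K
K → I
I → M
M → G
G → R
R → T
T → J
J → F
F → L
F → H
R → Q
Q → O
O → P
O → N

Visit order: E, S, U, K, I, M, G, R, T, J, F, L, H, Q, O, P, N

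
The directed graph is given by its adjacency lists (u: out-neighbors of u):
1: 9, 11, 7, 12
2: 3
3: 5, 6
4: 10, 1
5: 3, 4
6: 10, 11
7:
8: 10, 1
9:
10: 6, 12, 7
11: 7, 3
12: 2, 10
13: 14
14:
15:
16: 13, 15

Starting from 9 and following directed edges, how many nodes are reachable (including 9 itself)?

BFS from 9 visits: 9
Reachable nodes: 1 of 16 total.

1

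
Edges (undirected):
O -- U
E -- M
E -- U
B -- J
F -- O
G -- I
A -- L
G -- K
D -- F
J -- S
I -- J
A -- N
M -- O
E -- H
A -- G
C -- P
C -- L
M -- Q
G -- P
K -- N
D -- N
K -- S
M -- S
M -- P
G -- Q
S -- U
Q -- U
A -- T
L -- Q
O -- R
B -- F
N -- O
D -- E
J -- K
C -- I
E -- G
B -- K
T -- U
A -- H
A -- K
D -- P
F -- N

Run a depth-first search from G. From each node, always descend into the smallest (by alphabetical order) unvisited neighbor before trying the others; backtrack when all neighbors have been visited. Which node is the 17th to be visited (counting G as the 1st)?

Visit G
G → A
A → H
H → E
E → D
D → F
F → B
B → J
J → I
I → C
C → L
L → Q
Q → M
M → O
O → N
N → K
K → S
S → U
U → T
O → R
M → P

Visit order: G, A, H, E, D, F, B, J, I, C, L, Q, M, O, N, K, S, U, T, R, P

S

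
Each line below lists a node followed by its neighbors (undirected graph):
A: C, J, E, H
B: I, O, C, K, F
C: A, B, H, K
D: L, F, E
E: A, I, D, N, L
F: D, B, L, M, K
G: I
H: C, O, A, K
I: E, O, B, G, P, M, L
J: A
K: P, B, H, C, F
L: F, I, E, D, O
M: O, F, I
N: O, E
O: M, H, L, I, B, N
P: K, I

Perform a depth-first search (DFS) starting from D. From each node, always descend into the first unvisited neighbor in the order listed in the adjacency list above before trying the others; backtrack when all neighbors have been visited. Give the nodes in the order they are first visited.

Visit D
D → L
L → F
F → B
B → I
I → E
E → A
A → C
C → H
H → O
O → M
O → N
H → K
K → P
A → J
I → G

D L F B I E A C H O M N K P J G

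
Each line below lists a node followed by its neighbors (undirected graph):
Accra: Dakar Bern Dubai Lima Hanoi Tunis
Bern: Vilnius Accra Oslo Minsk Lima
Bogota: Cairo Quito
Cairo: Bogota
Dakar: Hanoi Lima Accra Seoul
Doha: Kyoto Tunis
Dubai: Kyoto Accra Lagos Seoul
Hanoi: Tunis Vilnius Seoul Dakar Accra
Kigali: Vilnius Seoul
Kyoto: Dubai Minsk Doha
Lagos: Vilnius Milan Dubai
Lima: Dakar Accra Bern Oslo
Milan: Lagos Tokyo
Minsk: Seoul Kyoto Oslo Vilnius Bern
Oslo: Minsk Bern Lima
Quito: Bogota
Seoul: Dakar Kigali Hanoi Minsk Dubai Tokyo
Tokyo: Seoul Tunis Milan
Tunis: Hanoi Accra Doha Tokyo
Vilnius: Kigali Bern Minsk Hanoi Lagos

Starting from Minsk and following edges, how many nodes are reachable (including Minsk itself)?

BFS from Minsk visits: Minsk, Vilnius, Seoul, Oslo, Kyoto, Bern, Lagos, Kigali, Hanoi, Tokyo, Dubai, Dakar, Lima, Doha, Accra, Milan, Tunis
Reachable nodes: 17 of 20 total.

17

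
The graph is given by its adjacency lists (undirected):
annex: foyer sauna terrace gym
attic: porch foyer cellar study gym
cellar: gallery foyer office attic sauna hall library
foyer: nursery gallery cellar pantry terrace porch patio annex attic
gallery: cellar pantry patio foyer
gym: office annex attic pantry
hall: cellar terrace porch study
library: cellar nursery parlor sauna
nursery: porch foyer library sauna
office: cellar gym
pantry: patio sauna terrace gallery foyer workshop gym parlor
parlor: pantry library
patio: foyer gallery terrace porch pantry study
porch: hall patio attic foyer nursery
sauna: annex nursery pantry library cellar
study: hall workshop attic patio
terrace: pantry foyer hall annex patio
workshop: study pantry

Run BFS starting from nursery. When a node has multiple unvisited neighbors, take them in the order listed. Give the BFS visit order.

nursery → porch → foyer → library → sauna → hall → patio → attic → gallery → cellar → pantry → terrace → annex → parlor → study → gym → office → workshop

Visit nursery; enqueue porch, foyer, library, sauna → queue [porch, foyer, library, sauna]
Visit porch; enqueue hall, patio, attic → queue [foyer, library, sauna, hall, patio, attic]
Visit foyer; enqueue gallery, cellar, pantry, terrace, annex → queue [library, sauna, hall, patio, attic, gallery, cellar, pantry, terrace, annex]
Visit library; enqueue parlor → queue [sauna, hall, patio, attic, gallery, cellar, pantry, terrace, annex, parlor]
Visit sauna → queue [hall, patio, attic, gallery, cellar, pantry, terrace, annex, parlor]
Visit hall; enqueue study → queue [patio, attic, gallery, cellar, pantry, terrace, annex, parlor, study]
Visit patio → queue [attic, gallery, cellar, pantry, terrace, annex, parlor, study]
Visit attic; enqueue gym → queue [gallery, cellar, pantry, terrace, annex, parlor, study, gym]
Visit gallery → queue [cellar, pantry, terrace, annex, parlor, study, gym]
Visit cellar; enqueue office → queue [pantry, terrace, annex, parlor, study, gym, office]
Visit pantry; enqueue workshop → queue [terrace, annex, parlor, study, gym, office, workshop]
Visit terrace → queue [annex, parlor, study, gym, office, workshop]
Visit annex → queue [parlor, study, gym, office, workshop]
Visit parlor → queue [study, gym, office, workshop]
Visit study → queue [gym, office, workshop]
Visit gym → queue [office, workshop]
Visit office → queue [workshop]
Visit workshop → queue []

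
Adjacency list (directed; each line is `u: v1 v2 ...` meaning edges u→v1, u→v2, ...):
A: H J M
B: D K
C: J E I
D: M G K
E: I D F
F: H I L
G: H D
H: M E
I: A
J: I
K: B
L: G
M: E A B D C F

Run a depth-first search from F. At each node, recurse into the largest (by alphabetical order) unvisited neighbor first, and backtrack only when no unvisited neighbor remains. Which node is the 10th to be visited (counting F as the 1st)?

D

Visit F
F → L
L → G
G → H
H → M
M → E
E → I
I → A
A → J
E → D
D → K
K → B
M → C

Visit order: F, L, G, H, M, E, I, A, J, D, K, B, C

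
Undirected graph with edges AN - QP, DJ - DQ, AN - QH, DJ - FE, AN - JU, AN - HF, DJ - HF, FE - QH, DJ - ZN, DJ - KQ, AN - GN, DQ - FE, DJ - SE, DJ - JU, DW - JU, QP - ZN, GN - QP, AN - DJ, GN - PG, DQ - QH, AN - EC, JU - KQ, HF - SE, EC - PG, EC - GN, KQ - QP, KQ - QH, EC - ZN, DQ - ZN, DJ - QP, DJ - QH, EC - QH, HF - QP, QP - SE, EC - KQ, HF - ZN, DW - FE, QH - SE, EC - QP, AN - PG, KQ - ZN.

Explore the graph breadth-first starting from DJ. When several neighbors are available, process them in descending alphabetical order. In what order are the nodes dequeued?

DJ ZN SE QP QH KQ JU HF FE DQ AN EC GN DW PG

Visit DJ; enqueue ZN, SE, QP, QH, KQ, JU, HF, FE, DQ, AN → queue [ZN, SE, QP, QH, KQ, JU, HF, FE, DQ, AN]
Visit ZN; enqueue EC → queue [SE, QP, QH, KQ, JU, HF, FE, DQ, AN, EC]
Visit SE → queue [QP, QH, KQ, JU, HF, FE, DQ, AN, EC]
Visit QP; enqueue GN → queue [QH, KQ, JU, HF, FE, DQ, AN, EC, GN]
Visit QH → queue [KQ, JU, HF, FE, DQ, AN, EC, GN]
Visit KQ → queue [JU, HF, FE, DQ, AN, EC, GN]
Visit JU; enqueue DW → queue [HF, FE, DQ, AN, EC, GN, DW]
Visit HF → queue [FE, DQ, AN, EC, GN, DW]
Visit FE → queue [DQ, AN, EC, GN, DW]
Visit DQ → queue [AN, EC, GN, DW]
Visit AN; enqueue PG → queue [EC, GN, DW, PG]
Visit EC → queue [GN, DW, PG]
Visit GN → queue [DW, PG]
Visit DW → queue [PG]
Visit PG → queue []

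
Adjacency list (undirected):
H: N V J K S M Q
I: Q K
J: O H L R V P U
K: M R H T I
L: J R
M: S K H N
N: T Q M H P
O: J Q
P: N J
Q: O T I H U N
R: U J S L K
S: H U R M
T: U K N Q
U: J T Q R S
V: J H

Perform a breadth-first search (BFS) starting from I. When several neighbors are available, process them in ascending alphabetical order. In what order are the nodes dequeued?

I, K, Q, H, M, R, T, N, O, U, J, S, V, L, P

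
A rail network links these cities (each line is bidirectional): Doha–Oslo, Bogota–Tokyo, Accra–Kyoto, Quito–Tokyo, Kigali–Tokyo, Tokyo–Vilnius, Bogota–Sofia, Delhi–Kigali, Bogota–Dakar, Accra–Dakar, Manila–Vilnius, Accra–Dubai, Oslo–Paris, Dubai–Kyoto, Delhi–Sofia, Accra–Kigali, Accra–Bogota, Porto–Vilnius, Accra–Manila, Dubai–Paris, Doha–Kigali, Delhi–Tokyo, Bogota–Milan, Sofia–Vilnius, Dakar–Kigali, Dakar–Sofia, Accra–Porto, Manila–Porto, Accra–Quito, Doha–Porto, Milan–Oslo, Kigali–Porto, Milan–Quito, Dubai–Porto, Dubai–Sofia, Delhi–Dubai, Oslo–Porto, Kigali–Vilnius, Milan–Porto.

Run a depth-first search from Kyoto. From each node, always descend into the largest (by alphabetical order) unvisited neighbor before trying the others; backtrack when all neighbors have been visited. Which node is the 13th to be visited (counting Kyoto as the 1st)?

Delhi

Visit Kyoto
Kyoto → Dubai
Dubai → Sofia
Sofia → Vilnius
Vilnius → Tokyo
Tokyo → Quito
Quito → Milan
Milan → Porto
Porto → Oslo
Oslo → Paris
Oslo → Doha
Doha → Kigali
Kigali → Delhi
Kigali → Dakar
Dakar → Bogota
Bogota → Accra
Accra → Manila

Visit order: Kyoto, Dubai, Sofia, Vilnius, Tokyo, Quito, Milan, Porto, Oslo, Paris, Doha, Kigali, Delhi, Dakar, Bogota, Accra, Manila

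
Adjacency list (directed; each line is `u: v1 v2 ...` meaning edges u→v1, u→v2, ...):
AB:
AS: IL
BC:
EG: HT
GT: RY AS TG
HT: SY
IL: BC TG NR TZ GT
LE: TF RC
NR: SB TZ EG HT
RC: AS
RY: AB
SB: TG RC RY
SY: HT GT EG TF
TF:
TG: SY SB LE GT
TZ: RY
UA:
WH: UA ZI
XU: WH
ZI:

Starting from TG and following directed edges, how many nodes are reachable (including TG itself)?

BFS from TG visits: TG, GT, LE, SB, SY, AS, RY, RC, TF, EG, HT, IL, AB, BC, NR, TZ
Reachable nodes: 16 of 20 total.

16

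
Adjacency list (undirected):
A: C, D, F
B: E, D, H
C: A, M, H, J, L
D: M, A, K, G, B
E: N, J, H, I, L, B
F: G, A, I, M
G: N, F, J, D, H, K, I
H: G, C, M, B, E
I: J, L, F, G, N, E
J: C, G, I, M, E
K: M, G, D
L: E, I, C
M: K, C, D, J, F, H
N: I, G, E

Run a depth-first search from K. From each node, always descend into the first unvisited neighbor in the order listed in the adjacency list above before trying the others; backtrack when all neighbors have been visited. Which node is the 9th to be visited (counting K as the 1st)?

Visit K
K → M
M → C
C → A
A → D
D → G
G → N
N → I
I → J
J → E
E → H
H → B
E → L
I → F

Visit order: K, M, C, A, D, G, N, I, J, E, H, B, L, F

J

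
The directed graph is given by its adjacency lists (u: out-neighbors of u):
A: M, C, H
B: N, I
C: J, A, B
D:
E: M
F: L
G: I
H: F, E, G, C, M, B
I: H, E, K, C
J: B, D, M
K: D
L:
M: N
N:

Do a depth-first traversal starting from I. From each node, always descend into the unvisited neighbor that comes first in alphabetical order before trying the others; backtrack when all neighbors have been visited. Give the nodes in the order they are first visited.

Visit I
I → C
C → A
A → H
H → B
B → N
H → E
E → M
H → F
F → L
H → G
C → J
J → D
I → K

I C A H B N E M F L G J D K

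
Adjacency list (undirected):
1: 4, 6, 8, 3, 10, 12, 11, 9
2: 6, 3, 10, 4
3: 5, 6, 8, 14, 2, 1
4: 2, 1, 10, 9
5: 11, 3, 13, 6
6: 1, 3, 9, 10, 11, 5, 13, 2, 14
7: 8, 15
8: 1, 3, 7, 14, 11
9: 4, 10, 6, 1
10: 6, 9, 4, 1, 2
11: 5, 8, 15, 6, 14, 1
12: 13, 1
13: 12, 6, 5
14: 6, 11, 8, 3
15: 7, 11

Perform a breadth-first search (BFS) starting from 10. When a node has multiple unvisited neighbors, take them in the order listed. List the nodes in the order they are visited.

10 -> 6 -> 9 -> 4 -> 1 -> 2 -> 3 -> 11 -> 5 -> 13 -> 14 -> 8 -> 12 -> 15 -> 7

Visit 10; enqueue 6, 9, 4, 1, 2 → queue [6, 9, 4, 1, 2]
Visit 6; enqueue 3, 11, 5, 13, 14 → queue [9, 4, 1, 2, 3, 11, 5, 13, 14]
Visit 9 → queue [4, 1, 2, 3, 11, 5, 13, 14]
Visit 4 → queue [1, 2, 3, 11, 5, 13, 14]
Visit 1; enqueue 8, 12 → queue [2, 3, 11, 5, 13, 14, 8, 12]
Visit 2 → queue [3, 11, 5, 13, 14, 8, 12]
Visit 3 → queue [11, 5, 13, 14, 8, 12]
Visit 11; enqueue 15 → queue [5, 13, 14, 8, 12, 15]
Visit 5 → queue [13, 14, 8, 12, 15]
Visit 13 → queue [14, 8, 12, 15]
Visit 14 → queue [8, 12, 15]
Visit 8; enqueue 7 → queue [12, 15, 7]
Visit 12 → queue [15, 7]
Visit 15 → queue [7]
Visit 7 → queue []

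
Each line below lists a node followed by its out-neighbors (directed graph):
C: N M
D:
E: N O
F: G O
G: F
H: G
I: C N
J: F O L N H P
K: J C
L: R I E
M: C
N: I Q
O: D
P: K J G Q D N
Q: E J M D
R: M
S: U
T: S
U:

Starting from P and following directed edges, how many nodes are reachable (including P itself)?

16

BFS from P visits: P, D, G, J, K, N, Q, F, H, L, O, C, I, E, M, R
Reachable nodes: 16 of 19 total.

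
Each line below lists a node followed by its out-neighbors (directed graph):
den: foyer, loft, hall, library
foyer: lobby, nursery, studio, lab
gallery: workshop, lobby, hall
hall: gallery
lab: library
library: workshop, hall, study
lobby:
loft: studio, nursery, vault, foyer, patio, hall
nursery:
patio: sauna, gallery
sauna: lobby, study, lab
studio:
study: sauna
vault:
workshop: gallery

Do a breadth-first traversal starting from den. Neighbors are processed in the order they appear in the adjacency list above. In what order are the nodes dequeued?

Visit den; enqueue foyer, loft, hall, library → queue [foyer, loft, hall, library]
Visit foyer; enqueue lobby, nursery, studio, lab → queue [loft, hall, library, lobby, nursery, studio, lab]
Visit loft; enqueue vault, patio → queue [hall, library, lobby, nursery, studio, lab, vault, patio]
Visit hall; enqueue gallery → queue [library, lobby, nursery, studio, lab, vault, patio, gallery]
Visit library; enqueue workshop, study → queue [lobby, nursery, studio, lab, vault, patio, gallery, workshop, study]
Visit lobby → queue [nursery, studio, lab, vault, patio, gallery, workshop, study]
Visit nursery → queue [studio, lab, vault, patio, gallery, workshop, study]
Visit studio → queue [lab, vault, patio, gallery, workshop, study]
Visit lab → queue [vault, patio, gallery, workshop, study]
Visit vault → queue [patio, gallery, workshop, study]
Visit patio; enqueue sauna → queue [gallery, workshop, study, sauna]
Visit gallery → queue [workshop, study, sauna]
Visit workshop → queue [study, sauna]
Visit study → queue [sauna]
Visit sauna → queue []

den -> foyer -> loft -> hall -> library -> lobby -> nursery -> studio -> lab -> vault -> patio -> gallery -> workshop -> study -> sauna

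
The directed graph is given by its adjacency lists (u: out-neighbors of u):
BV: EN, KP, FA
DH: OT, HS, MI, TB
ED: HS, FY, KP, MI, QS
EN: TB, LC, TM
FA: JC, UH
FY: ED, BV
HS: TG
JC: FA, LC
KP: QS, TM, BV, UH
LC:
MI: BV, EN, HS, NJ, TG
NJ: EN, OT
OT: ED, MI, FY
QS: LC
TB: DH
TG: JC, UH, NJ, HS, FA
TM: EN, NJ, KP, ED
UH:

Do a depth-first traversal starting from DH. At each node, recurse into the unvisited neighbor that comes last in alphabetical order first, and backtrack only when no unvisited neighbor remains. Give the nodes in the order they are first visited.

DH, TB, OT, MI, TG, UH, NJ, EN, TM, KP, QS, LC, BV, FA, JC, ED, HS, FY

Visit DH
DH → TB
DH → OT
OT → MI
MI → TG
TG → UH
TG → NJ
NJ → EN
EN → TM
TM → KP
KP → QS
QS → LC
KP → BV
BV → FA
FA → JC
TM → ED
ED → HS
ED → FY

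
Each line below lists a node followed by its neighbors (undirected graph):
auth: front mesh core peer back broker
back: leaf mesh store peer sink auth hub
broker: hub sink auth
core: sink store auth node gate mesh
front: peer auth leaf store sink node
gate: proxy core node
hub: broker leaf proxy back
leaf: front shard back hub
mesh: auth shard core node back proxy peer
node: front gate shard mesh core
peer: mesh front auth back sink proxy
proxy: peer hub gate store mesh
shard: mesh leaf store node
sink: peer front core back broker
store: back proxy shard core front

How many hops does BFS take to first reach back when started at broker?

2

Level 0: broker
Level 1: auth, hub, sink
Level 2: back, core, front, leaf, mesh, peer, proxy
Level 3: gate, node, shard, store
back first appears at level 2.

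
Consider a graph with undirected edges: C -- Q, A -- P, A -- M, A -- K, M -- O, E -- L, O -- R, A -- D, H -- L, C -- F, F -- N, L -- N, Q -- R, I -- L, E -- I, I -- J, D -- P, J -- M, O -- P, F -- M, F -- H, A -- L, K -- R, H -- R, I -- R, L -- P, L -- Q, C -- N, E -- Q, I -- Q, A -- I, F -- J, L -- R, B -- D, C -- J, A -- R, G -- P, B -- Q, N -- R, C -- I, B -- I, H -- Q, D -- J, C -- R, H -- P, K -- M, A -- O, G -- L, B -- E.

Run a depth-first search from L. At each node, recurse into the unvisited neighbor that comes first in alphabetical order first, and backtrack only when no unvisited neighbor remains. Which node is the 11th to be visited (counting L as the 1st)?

Visit L
L → A
A → D
D → B
B → E
E → I
I → C
C → F
F → H
H → P
P → G
P → O
O → M
M → J
M → K
K → R
R → N
R → Q

Visit order: L, A, D, B, E, I, C, F, H, P, G, O, M, J, K, R, N, Q

G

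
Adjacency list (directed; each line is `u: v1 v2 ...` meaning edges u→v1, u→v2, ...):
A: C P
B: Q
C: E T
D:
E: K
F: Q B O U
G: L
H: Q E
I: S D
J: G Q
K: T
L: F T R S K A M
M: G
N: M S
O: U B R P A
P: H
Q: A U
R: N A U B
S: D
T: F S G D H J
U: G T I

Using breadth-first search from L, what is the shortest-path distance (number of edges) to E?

Level 0: L
Level 1: A, F, K, M, R, S, T
Level 2: B, C, D, G, H, J, N, O, P, Q, U
Level 3: E, I
E first appears at level 3.

3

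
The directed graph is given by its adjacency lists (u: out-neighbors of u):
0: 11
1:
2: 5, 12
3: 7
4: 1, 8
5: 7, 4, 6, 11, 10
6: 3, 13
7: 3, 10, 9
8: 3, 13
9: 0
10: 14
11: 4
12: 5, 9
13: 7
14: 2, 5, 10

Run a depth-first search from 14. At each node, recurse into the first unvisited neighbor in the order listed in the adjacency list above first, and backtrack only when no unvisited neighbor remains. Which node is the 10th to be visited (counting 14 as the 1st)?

4

Visit 14
14 → 2
2 → 5
5 → 7
7 → 3
7 → 10
7 → 9
9 → 0
0 → 11
11 → 4
4 → 1
4 → 8
8 → 13
5 → 6
2 → 12

Visit order: 14, 2, 5, 7, 3, 10, 9, 0, 11, 4, 1, 8, 13, 6, 12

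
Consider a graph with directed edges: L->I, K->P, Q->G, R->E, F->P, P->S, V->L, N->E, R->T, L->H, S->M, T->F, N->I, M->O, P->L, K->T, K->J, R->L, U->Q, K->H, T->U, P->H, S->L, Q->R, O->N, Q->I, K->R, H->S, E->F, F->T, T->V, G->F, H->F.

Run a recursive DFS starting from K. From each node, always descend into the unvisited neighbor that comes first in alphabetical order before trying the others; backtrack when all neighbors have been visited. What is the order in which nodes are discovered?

K, H, F, P, L, I, S, M, O, N, E, T, U, Q, G, R, V, J

Visit K
K → H
H → F
F → P
P → L
L → I
P → S
S → M
M → O
O → N
N → E
F → T
T → U
U → Q
Q → G
Q → R
T → V
K → J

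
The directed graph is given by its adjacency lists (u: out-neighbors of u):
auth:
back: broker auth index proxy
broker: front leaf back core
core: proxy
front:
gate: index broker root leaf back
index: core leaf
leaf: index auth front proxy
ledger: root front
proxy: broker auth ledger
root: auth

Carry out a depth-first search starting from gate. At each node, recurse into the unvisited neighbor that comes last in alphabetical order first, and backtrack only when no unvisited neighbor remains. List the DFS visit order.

gate, root, auth, leaf, proxy, ledger, front, broker, core, back, index

Visit gate
gate → root
root → auth
gate → leaf
leaf → proxy
proxy → ledger
ledger → front
proxy → broker
broker → core
broker → back
back → index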